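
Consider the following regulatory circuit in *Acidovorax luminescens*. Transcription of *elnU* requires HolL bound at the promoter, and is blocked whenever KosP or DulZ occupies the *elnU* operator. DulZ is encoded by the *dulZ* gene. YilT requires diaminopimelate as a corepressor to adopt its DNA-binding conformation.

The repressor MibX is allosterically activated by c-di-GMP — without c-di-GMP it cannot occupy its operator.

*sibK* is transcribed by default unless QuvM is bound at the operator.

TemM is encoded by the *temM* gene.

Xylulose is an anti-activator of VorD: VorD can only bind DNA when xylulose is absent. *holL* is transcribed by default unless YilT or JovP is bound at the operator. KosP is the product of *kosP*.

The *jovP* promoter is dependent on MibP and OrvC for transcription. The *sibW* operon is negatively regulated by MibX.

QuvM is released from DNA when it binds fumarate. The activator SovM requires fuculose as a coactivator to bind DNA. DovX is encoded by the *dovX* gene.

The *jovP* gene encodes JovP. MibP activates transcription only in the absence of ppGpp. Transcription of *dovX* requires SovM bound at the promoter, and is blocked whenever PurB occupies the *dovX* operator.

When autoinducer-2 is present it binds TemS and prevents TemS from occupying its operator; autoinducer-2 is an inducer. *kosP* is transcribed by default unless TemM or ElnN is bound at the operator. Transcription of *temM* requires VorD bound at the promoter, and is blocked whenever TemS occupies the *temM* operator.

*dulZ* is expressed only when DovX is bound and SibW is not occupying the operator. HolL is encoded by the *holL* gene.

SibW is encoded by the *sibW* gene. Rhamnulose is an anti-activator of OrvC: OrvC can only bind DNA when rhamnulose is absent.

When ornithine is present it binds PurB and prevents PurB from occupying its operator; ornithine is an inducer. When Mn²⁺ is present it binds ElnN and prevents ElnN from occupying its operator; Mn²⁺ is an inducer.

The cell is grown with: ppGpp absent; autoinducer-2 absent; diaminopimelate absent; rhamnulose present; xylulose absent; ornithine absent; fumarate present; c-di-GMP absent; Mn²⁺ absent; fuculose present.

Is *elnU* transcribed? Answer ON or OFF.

ON

Xylulose is absent, so VorD is active.
Autoinducer-2 is absent, so TemS is active.
With repressor TemS bound, *temM* is not transcribed.
So TemM is not produced.
Mn²⁺ is absent, so ElnN is active.
With repressor ElnN bound, *kosP* is not transcribed.
So KosP is not produced.
Diaminopimelate is absent, so YilT is inactive.
ppGpp is absent, so MibP is active.
Rhamnulose is present, so OrvC is inactive.
Required activator OrvC is absent, so *jovP* is not transcribed.
So JovP is not produced.
With no repressor bound, *holL* is transcribed.
So HolL is produced and active.
Fuculose is present, so SovM is active.
Ornithine is absent, so PurB is active.
With repressor PurB bound, *dovX* is not transcribed.
So DovX is not produced.
c-di-GMP is absent, so MibX is inactive.
With no repressor bound, *sibW* is transcribed.
So SibW is produced and active.
With repressor SibW bound, *dulZ* is not transcribed.
So DulZ is not produced.
No repressor is bound and HolL is active, so *elnU* is transcribed.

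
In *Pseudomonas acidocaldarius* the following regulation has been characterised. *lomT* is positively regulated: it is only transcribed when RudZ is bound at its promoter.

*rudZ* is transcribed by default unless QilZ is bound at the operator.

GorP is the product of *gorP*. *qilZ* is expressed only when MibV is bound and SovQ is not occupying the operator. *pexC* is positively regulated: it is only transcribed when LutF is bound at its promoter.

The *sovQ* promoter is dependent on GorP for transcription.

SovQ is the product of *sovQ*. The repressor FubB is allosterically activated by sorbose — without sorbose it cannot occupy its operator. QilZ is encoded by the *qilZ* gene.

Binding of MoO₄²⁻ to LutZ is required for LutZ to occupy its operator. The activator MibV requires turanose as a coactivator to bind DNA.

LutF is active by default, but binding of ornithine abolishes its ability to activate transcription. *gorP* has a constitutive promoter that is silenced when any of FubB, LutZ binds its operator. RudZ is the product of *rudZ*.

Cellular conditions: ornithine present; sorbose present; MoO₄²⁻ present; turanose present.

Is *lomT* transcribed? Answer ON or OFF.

Sorbose is present, so FubB is active.
MoO₄²⁻ is present, so LutZ is active.
With repressor FubB bound, *gorP* is not transcribed.
So GorP is not produced.
Required activator GorP is absent, so *sovQ* is not transcribed.
So SovQ is not produced.
Turanose is present, so MibV is active.
No repressor is bound and MibV is active, so *qilZ* is transcribed.
So QilZ is produced and active.
With repressor QilZ bound, *rudZ* is not transcribed.
So RudZ is not produced.
Required activator RudZ is absent, so *lomT* is not transcribed.

OFF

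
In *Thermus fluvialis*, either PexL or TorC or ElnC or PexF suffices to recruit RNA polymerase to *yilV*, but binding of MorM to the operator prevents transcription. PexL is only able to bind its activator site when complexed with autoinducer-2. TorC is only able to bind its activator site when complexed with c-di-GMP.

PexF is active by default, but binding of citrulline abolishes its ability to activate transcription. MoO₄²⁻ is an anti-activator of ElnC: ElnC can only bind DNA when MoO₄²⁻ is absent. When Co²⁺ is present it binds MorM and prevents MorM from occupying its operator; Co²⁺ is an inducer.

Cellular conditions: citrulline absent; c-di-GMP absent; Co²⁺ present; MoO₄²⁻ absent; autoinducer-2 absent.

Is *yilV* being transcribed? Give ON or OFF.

ON

Co²⁺ is present, so MorM is inactive.
Autoinducer-2 is absent, so PexL is inactive.
c-di-GMP is absent, so TorC is inactive.
MoO₄²⁻ is absent, so ElnC is active.
Citrulline is absent, so PexF is active.
Activator ElnC is present, so *yilV* is transcribed.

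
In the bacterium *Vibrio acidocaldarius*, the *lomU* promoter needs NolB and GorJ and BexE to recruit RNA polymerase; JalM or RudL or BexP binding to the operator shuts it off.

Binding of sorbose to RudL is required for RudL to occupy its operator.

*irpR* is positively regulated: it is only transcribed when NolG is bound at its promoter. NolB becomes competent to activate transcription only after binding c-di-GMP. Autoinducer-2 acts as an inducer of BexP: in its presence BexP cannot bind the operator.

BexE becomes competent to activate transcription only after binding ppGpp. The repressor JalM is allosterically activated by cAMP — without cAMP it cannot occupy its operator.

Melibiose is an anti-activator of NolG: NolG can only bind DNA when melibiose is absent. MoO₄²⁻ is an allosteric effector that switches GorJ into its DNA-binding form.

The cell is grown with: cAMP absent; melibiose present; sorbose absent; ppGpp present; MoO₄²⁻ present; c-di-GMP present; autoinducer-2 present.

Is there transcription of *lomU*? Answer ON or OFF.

cAMP is absent, so JalM is inactive.
Sorbose is absent, so RudL is inactive.
c-di-GMP is present, so NolB is active.
Autoinducer-2 is present, so BexP is inactive.
MoO₄²⁻ is present, so GorJ is active.
ppGpp is present, so BexE is active.
No repressor is bound and NolB and GorJ and BexE are active, so *lomU* is transcribed.

ON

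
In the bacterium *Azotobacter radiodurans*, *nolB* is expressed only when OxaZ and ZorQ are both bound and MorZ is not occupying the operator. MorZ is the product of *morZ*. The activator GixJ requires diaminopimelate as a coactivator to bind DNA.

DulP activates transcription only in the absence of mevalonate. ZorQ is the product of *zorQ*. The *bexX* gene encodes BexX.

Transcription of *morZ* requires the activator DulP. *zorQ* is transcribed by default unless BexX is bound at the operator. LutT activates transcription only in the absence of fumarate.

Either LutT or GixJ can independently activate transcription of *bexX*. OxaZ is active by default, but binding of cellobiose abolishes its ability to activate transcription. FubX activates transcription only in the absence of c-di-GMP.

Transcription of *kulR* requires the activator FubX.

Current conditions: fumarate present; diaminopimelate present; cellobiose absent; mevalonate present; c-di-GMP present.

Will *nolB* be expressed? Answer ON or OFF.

Mevalonate is present, so DulP is inactive.
Required activator DulP is absent, so *morZ* is not transcribed.
So MorZ is not produced.
Cellobiose is absent, so OxaZ is active.
Fumarate is present, so LutT is inactive.
Diaminopimelate is present, so GixJ is active.
Activator GixJ is present, so *bexX* is transcribed.
So BexX is produced and active.
With repressor BexX bound, *zorQ* is not transcribed.
So ZorQ is not produced.
Required activator ZorQ is absent, so *nolB* is not transcribed.

OFF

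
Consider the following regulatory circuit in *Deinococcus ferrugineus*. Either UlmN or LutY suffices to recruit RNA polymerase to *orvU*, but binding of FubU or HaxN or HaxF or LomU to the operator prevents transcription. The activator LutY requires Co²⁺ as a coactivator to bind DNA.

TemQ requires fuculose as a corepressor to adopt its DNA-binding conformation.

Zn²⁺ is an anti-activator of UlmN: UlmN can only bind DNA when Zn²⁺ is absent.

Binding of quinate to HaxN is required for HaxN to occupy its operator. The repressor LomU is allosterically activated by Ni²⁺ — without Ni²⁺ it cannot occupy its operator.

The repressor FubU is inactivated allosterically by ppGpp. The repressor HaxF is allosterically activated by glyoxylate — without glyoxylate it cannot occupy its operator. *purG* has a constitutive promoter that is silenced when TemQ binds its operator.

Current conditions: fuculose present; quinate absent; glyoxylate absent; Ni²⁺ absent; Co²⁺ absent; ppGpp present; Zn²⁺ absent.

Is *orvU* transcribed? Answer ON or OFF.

ON

ppGpp is present, so FubU is inactive.
Quinate is absent, so HaxN is inactive.
Glyoxylate is absent, so HaxF is inactive.
Ni²⁺ is absent, so LomU is inactive.
Zn²⁺ is absent, so UlmN is active.
Co²⁺ is absent, so LutY is inactive.
Activator UlmN is present, so *orvU* is transcribed.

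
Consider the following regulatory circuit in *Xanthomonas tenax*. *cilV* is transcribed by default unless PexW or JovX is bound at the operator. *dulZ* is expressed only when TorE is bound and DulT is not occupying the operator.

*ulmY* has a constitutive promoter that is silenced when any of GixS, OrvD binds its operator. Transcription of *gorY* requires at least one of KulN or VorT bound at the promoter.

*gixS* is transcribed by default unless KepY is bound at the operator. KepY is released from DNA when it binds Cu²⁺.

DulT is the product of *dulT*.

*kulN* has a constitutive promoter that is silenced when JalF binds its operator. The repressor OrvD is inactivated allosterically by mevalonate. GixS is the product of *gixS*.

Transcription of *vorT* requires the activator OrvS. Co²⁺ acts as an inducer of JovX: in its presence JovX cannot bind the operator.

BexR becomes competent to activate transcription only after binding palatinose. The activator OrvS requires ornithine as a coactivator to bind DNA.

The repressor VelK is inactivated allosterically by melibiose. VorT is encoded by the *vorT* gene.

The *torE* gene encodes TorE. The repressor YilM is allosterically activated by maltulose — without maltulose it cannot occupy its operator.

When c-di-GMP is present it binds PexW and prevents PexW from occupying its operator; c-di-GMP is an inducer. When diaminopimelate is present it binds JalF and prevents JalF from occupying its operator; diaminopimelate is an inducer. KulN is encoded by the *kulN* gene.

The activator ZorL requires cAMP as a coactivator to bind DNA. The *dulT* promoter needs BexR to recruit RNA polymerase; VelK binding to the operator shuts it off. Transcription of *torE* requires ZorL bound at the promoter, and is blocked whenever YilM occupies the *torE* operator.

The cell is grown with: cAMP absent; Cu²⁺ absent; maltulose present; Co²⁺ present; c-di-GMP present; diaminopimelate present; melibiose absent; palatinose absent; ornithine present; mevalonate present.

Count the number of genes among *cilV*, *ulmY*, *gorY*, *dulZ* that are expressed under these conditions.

c-di-GMP is present, so PexW is inactive.
Co²⁺ is present, so JovX is inactive.
With no repressor bound, *cilV* is transcribed.
→ *cilV* is ON.
Cu²⁺ is absent, so KepY is active.
With repressor KepY bound, *gixS* is not transcribed.
So GixS is not produced.
Mevalonate is present, so OrvD is inactive.
With no repressor bound, *ulmY* is transcribed.
→ *ulmY* is ON.
Diaminopimelate is present, so JalF is inactive.
With no repressor bound, *kulN* is transcribed.
So KulN is produced and active.
Ornithine is present, so OrvS is active.
No repressor is bound and OrvS is active, so *vorT* is transcribed.
So VorT is produced and active.
Activator KulN is present, so *gorY* is transcribed.
→ *gorY* is ON.
Palatinose is absent, so BexR is inactive.
Melibiose is absent, so VelK is active.
With repressor VelK bound, *dulT* is not transcribed.
So DulT is not produced.
Maltulose is present, so YilM is active.
cAMP is absent, so ZorL is inactive.
With repressor YilM bound, *torE* is not transcribed.
So TorE is not produced.
Required activator TorE is absent, so *dulZ* is not transcribed.
→ *dulZ* is OFF.
3 of the 4 genes are transcribed.

3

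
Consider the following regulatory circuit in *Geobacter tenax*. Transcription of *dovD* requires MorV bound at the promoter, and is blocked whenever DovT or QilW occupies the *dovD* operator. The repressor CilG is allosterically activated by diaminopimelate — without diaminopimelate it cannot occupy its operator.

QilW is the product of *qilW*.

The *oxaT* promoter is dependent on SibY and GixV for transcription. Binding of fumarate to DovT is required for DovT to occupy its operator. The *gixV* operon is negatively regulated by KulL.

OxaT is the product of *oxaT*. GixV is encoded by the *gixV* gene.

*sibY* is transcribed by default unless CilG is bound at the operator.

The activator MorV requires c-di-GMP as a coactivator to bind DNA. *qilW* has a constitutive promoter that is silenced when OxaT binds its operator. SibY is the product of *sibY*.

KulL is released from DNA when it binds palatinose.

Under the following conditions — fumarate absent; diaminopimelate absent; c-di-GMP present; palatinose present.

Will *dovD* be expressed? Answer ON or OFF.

ON

Fumarate is absent, so DovT is inactive.
Diaminopimelate is absent, so CilG is inactive.
With no repressor bound, *sibY* is transcribed.
So SibY is produced and active.
Palatinose is present, so KulL is inactive.
With no repressor bound, *gixV* is transcribed.
So GixV is produced and active.
No repressor is bound and SibY and GixV are active, so *oxaT* is transcribed.
So OxaT is produced and active.
With repressor OxaT bound, *qilW* is not transcribed.
So QilW is not produced.
c-di-GMP is present, so MorV is active.
No repressor is bound and MorV is active, so *dovD* is transcribed.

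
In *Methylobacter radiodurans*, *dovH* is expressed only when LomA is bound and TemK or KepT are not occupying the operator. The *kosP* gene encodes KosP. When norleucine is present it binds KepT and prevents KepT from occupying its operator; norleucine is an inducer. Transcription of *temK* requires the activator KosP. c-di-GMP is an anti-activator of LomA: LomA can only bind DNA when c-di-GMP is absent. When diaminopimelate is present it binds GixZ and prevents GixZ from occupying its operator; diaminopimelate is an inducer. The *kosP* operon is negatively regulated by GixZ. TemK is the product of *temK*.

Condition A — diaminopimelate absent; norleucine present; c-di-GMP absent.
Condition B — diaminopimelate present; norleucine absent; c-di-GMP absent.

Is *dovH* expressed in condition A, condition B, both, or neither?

A only

Condition A:
Diaminopimelate is absent, so GixZ is active.
With repressor GixZ bound, *kosP* is not transcribed.
So KosP is not produced.
Required activator KosP is absent, so *temK* is not transcribed.
So TemK is not produced.
Norleucine is present, so KepT is inactive.
c-di-GMP is absent, so LomA is active.
No repressor is bound and LomA is active, so *dovH* is transcribed.
→ *dovH* is ON in A.
Condition B:
Diaminopimelate is present, so GixZ is inactive.
With no repressor bound, *kosP* is transcribed.
So KosP is produced and active.
No repressor is bound and KosP is active, so *temK* is transcribed.
So TemK is produced and active.
Norleucine is absent, so KepT is active.
c-di-GMP is absent, so LomA is active.
With repressor TemK bound, *dovH* is not transcribed.
→ *dovH* is OFF in B.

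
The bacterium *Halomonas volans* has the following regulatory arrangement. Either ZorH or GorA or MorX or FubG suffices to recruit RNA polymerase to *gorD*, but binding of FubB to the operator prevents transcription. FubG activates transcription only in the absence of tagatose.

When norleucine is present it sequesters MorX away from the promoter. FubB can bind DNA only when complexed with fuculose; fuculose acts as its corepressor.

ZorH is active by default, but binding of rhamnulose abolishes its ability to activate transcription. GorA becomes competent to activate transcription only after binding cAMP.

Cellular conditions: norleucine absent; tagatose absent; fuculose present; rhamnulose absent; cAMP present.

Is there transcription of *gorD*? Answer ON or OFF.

OFF

Rhamnulose is absent, so ZorH is active.
cAMP is present, so GorA is active.
Fuculose is present, so FubB is active.
Norleucine is absent, so MorX is active.
Tagatose is absent, so FubG is active.
With repressor FubB bound, *gorD* is not transcribed.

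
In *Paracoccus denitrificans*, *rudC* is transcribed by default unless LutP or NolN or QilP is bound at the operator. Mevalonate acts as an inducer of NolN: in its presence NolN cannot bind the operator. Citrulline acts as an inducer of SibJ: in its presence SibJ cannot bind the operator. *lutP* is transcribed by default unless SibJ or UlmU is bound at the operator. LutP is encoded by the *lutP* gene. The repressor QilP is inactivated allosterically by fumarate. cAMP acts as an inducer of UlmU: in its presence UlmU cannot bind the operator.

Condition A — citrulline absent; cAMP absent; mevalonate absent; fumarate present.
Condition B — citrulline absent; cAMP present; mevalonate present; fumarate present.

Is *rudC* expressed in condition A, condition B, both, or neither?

B only

Condition A:
Citrulline is absent, so SibJ is active.
cAMP is absent, so UlmU is active.
With repressor SibJ bound, *lutP* is not transcribed.
So LutP is not produced.
Mevalonate is absent, so NolN is active.
Fumarate is present, so QilP is inactive.
With repressor NolN bound, *rudC* is not transcribed.
→ *rudC* is OFF in A.
Condition B:
Citrulline is absent, so SibJ is active.
cAMP is present, so UlmU is inactive.
With repressor SibJ bound, *lutP* is not transcribed.
So LutP is not produced.
Mevalonate is present, so NolN is inactive.
Fumarate is present, so QilP is inactive.
With no repressor bound, *rudC* is transcribed.
→ *rudC* is ON in B.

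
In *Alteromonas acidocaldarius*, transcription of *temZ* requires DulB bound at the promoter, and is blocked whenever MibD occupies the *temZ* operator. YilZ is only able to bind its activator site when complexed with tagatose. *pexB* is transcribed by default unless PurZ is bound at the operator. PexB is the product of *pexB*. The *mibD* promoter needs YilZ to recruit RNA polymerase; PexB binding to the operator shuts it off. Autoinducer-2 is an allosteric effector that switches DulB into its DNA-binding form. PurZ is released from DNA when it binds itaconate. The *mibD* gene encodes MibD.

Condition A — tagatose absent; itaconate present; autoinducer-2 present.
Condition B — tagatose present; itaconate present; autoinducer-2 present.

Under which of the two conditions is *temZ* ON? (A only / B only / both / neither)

Condition A:
Tagatose is absent, so YilZ is inactive.
Itaconate is present, so PurZ is inactive.
With no repressor bound, *pexB* is transcribed.
So PexB is produced and active.
With repressor PexB bound, *mibD* is not transcribed.
So MibD is not produced.
Autoinducer-2 is present, so DulB is active.
No repressor is bound and DulB is active, so *temZ* is transcribed.
→ *temZ* is ON in A.
Condition B:
Tagatose is present, so YilZ is active.
Itaconate is present, so PurZ is inactive.
With no repressor bound, *pexB* is transcribed.
So PexB is produced and active.
With repressor PexB bound, *mibD* is not transcribed.
So MibD is not produced.
Autoinducer-2 is present, so DulB is active.
No repressor is bound and DulB is active, so *temZ* is transcribed.
→ *temZ* is ON in B.

both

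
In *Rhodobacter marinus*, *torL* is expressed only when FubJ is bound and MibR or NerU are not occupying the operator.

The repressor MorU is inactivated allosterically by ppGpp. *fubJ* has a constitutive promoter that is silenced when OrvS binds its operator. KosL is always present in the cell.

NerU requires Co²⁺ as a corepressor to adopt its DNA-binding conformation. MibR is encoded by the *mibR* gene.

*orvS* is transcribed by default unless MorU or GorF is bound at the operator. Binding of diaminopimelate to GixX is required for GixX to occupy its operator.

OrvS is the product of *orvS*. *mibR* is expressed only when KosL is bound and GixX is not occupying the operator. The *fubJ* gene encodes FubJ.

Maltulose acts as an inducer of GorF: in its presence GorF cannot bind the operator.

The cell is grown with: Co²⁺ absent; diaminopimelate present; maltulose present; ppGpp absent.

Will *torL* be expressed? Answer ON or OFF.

ON

KosL is produced constitutively and is active.
Diaminopimelate is present, so GixX is active.
With repressor GixX bound, *mibR* is not transcribed.
So MibR is not produced.
ppGpp is absent, so MorU is active.
Maltulose is present, so GorF is inactive.
With repressor MorU bound, *orvS* is not transcribed.
So OrvS is not produced.
With no repressor bound, *fubJ* is transcribed.
So FubJ is produced and active.
Co²⁺ is absent, so NerU is inactive.
No repressor is bound and FubJ is active, so *torL* is transcribed.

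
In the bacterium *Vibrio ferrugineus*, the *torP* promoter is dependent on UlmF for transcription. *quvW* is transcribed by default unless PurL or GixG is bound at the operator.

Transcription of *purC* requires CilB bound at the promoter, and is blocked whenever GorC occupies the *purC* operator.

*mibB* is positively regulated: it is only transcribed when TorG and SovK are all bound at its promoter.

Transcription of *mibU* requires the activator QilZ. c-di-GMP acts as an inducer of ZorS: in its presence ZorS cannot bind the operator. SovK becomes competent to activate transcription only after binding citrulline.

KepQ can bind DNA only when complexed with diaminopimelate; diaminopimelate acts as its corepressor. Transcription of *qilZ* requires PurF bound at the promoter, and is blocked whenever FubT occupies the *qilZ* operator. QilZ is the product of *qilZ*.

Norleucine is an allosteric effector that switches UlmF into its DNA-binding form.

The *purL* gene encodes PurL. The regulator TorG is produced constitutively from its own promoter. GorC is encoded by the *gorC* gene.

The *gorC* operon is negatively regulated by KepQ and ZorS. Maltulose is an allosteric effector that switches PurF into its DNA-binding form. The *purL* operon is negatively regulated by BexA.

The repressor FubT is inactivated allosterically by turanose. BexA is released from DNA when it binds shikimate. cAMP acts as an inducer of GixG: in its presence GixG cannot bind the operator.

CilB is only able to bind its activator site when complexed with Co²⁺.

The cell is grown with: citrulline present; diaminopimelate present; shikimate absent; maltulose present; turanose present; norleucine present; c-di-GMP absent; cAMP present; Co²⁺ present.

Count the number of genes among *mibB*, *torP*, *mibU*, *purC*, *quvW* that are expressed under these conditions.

TorG is produced constitutively and is active.
Citrulline is present, so SovK is active.
No repressor is bound and TorG and SovK are active, so *mibB* is transcribed.
→ *mibB* is ON.
Norleucine is present, so UlmF is active.
No repressor is bound and UlmF is active, so *torP* is transcribed.
→ *torP* is ON.
Maltulose is present, so PurF is active.
Turanose is present, so FubT is inactive.
No repressor is bound and PurF is active, so *qilZ* is transcribed.
So QilZ is produced and active.
No repressor is bound and QilZ is active, so *mibU* is transcribed.
→ *mibU* is ON.
Diaminopimelate is present, so KepQ is active.
c-di-GMP is absent, so ZorS is active.
With repressor KepQ bound, *gorC* is not transcribed.
So GorC is not produced.
Co²⁺ is present, so CilB is active.
No repressor is bound and CilB is active, so *purC* is transcribed.
→ *purC* is ON.
Shikimate is absent, so BexA is active.
With repressor BexA bound, *purL* is not transcribed.
So PurL is not produced.
cAMP is present, so GixG is inactive.
With no repressor bound, *quvW* is transcribed.
→ *quvW* is ON.
5 of the 5 genes are transcribed.

5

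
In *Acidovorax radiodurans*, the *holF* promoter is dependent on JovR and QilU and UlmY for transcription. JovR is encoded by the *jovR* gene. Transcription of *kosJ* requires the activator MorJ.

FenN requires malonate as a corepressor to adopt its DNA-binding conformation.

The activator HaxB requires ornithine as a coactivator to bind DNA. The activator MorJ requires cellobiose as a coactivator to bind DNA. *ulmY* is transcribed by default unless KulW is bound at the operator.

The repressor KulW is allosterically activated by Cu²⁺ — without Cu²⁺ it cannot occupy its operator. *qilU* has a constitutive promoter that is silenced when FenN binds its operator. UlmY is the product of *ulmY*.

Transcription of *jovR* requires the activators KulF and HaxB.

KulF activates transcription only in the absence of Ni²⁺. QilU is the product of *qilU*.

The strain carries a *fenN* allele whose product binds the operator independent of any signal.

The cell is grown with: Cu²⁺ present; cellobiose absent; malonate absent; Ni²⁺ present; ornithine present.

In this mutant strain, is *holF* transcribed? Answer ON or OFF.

Ni²⁺ is present, so KulF is inactive.
Ornithine is present, so HaxB is active.
Required activator KulF is absent, so *jovR* is not transcribed.
So JovR is not produced.
FenN is constitutively active in this strain.
With repressor FenN bound, *qilU* is not transcribed.
So QilU is not produced.
Cu²⁺ is present, so KulW is active.
With repressor KulW bound, *ulmY* is not transcribed.
So UlmY is not produced.
Required activator JovR is absent, so *holF* is not transcribed.

OFF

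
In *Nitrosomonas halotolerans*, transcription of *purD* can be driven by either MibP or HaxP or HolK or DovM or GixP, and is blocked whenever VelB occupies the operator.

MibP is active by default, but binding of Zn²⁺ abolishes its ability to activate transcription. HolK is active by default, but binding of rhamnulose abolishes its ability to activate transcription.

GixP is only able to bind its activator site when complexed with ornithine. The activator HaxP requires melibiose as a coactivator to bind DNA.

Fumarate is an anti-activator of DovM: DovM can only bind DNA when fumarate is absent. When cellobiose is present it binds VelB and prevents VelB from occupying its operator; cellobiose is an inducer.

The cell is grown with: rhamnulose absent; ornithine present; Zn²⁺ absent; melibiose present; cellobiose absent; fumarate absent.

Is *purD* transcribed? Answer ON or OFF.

Cellobiose is absent, so VelB is active.
Zn²⁺ is absent, so MibP is active.
Melibiose is present, so HaxP is active.
Rhamnulose is absent, so HolK is active.
Fumarate is absent, so DovM is active.
Ornithine is present, so GixP is active.
With repressor VelB bound, *purD* is not transcribed.

OFF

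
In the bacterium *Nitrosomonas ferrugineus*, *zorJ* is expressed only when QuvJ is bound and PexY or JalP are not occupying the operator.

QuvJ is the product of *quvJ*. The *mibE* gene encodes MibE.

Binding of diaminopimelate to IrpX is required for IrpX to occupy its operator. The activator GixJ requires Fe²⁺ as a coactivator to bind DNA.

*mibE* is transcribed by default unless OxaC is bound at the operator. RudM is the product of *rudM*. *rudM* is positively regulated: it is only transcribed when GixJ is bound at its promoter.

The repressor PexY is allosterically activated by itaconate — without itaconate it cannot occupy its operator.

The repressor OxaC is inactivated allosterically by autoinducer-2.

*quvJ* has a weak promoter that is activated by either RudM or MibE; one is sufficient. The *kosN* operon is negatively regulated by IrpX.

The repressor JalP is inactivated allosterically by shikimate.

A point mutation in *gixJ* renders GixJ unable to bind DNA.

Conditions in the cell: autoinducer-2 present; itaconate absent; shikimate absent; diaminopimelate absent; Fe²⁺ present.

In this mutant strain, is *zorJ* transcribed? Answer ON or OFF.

OFF

Itaconate is absent, so PexY is inactive.
GixJ is non-functional in this strain, so it has no effect.
Required activator GixJ is absent, so *rudM* is not transcribed.
So RudM is not produced.
Autoinducer-2 is present, so OxaC is inactive.
With no repressor bound, *mibE* is transcribed.
So MibE is produced and active.
Activator MibE is present, so *quvJ* is transcribed.
So QuvJ is produced and active.
Shikimate is absent, so JalP is active.
With repressor JalP bound, *zorJ* is not transcribed.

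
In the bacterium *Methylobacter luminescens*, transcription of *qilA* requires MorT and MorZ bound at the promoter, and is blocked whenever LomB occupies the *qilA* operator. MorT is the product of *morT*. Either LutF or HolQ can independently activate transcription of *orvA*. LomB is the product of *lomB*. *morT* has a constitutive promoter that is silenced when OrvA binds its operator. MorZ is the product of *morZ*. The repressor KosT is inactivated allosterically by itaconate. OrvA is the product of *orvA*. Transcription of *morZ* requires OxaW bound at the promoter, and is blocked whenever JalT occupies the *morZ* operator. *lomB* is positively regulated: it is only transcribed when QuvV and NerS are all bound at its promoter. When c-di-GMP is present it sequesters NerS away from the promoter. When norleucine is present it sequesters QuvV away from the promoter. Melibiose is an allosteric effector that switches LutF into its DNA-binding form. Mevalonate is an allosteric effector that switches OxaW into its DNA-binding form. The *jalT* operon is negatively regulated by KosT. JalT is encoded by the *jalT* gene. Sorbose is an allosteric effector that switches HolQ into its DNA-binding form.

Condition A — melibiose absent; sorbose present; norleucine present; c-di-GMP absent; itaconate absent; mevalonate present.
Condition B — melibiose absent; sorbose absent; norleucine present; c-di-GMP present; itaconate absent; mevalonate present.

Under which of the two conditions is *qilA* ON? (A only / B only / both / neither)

B only

Condition A:
Melibiose is absent, so LutF is inactive.
Sorbose is present, so HolQ is active.
Activator HolQ is present, so *orvA* is transcribed.
So OrvA is produced and active.
With repressor OrvA bound, *morT* is not transcribed.
So MorT is not produced.
Norleucine is present, so QuvV is inactive.
c-di-GMP is absent, so NerS is active.
Required activator QuvV is absent, so *lomB* is not transcribed.
So LomB is not produced.
Itaconate is absent, so KosT is active.
With repressor KosT bound, *jalT* is not transcribed.
So JalT is not produced.
Mevalonate is present, so OxaW is active.
No repressor is bound and OxaW is active, so *morZ* is transcribed.
So MorZ is produced and active.
Required activator MorT is absent, so *qilA* is not transcribed.
→ *qilA* is OFF in A.
Condition B:
Melibiose is absent, so LutF is inactive.
Sorbose is absent, so HolQ is inactive.
No activator is available at the *orvA* promoter, so *orvA* is not transcribed.
So OrvA is not produced.
With no repressor bound, *morT* is transcribed.
So MorT is produced and active.
Norleucine is present, so QuvV is inactive.
c-di-GMP is present, so NerS is inactive.
Required activator QuvV is absent, so *lomB* is not transcribed.
So LomB is not produced.
Itaconate is absent, so KosT is active.
With repressor KosT bound, *jalT* is not transcribed.
So JalT is not produced.
Mevalonate is present, so OxaW is active.
No repressor is bound and OxaW is active, so *morZ* is transcribed.
So MorZ is produced and active.
No repressor is bound and MorT and MorZ are active, so *qilA* is transcribed.
→ *qilA* is ON in B.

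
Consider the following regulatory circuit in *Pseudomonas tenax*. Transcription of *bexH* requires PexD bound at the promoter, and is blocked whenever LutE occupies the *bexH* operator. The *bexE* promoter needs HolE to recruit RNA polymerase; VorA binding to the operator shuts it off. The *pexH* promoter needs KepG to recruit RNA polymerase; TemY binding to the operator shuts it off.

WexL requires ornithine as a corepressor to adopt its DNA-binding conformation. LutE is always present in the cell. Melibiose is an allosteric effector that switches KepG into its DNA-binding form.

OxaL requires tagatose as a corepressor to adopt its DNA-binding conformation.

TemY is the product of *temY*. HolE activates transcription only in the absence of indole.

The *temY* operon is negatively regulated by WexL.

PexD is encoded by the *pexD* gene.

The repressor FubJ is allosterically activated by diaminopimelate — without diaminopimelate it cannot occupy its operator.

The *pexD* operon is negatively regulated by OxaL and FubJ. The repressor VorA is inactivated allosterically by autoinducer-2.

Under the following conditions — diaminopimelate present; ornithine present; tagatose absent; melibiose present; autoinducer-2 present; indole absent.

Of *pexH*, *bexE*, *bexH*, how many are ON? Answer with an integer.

Melibiose is present, so KepG is active.
Ornithine is present, so WexL is active.
With repressor WexL bound, *temY* is not transcribed.
So TemY is not produced.
No repressor is bound and KepG is active, so *pexH* is transcribed.
→ *pexH* is ON.
Autoinducer-2 is present, so VorA is inactive.
Indole is absent, so HolE is active.
No repressor is bound and HolE is active, so *bexE* is transcribed.
→ *bexE* is ON.
Tagatose is absent, so OxaL is inactive.
Diaminopimelate is present, so FubJ is active.
With repressor FubJ bound, *pexD* is not transcribed.
So PexD is not produced.
LutE is produced constitutively and is active.
With repressor LutE bound, *bexH* is not transcribed.
→ *bexH* is OFF.
2 of the 3 genes are transcribed.

2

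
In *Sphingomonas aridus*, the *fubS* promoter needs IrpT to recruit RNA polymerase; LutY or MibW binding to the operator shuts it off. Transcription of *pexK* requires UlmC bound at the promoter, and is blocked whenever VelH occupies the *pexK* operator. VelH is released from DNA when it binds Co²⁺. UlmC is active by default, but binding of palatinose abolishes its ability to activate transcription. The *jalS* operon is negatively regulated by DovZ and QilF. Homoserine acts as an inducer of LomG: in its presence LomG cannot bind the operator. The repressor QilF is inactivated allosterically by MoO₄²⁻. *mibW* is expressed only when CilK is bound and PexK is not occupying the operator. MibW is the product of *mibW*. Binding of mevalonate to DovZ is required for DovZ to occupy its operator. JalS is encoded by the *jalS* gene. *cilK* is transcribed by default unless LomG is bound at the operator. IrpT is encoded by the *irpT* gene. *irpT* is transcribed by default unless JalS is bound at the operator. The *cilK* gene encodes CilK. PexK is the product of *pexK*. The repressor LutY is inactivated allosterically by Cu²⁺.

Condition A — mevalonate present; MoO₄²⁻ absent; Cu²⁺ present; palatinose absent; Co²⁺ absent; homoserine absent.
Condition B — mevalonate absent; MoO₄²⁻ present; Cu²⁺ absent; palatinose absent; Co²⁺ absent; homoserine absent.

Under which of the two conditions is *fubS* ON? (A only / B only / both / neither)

A only

Condition A:
Mevalonate is present, so DovZ is active.
MoO₄²⁻ is absent, so QilF is active.
With repressor DovZ bound, *jalS* is not transcribed.
So JalS is not produced.
With no repressor bound, *irpT* is transcribed.
So IrpT is produced and active.
Cu²⁺ is present, so LutY is inactive.
Palatinose is absent, so UlmC is active.
Co²⁺ is absent, so VelH is active.
With repressor VelH bound, *pexK* is not transcribed.
So PexK is not produced.
Homoserine is absent, so LomG is active.
With repressor LomG bound, *cilK* is not transcribed.
So CilK is not produced.
Required activator CilK is absent, so *mibW* is not transcribed.
So MibW is not produced.
No repressor is bound and IrpT is active, so *fubS* is transcribed.
→ *fubS* is ON in A.
Condition B:
Mevalonate is absent, so DovZ is inactive.
MoO₄²⁻ is present, so QilF is inactive.
With no repressor bound, *jalS* is transcribed.
So JalS is produced and active.
With repressor JalS bound, *irpT* is not transcribed.
So IrpT is not produced.
Cu²⁺ is absent, so LutY is active.
Palatinose is absent, so UlmC is active.
Co²⁺ is absent, so VelH is active.
With repressor VelH bound, *pexK* is not transcribed.
So PexK is not produced.
Homoserine is absent, so LomG is active.
With repressor LomG bound, *cilK* is not transcribed.
So CilK is not produced.
Required activator CilK is absent, so *mibW* is not transcribed.
So MibW is not produced.
With repressor LutY bound, *fubS* is not transcribed.
→ *fubS* is OFF in B.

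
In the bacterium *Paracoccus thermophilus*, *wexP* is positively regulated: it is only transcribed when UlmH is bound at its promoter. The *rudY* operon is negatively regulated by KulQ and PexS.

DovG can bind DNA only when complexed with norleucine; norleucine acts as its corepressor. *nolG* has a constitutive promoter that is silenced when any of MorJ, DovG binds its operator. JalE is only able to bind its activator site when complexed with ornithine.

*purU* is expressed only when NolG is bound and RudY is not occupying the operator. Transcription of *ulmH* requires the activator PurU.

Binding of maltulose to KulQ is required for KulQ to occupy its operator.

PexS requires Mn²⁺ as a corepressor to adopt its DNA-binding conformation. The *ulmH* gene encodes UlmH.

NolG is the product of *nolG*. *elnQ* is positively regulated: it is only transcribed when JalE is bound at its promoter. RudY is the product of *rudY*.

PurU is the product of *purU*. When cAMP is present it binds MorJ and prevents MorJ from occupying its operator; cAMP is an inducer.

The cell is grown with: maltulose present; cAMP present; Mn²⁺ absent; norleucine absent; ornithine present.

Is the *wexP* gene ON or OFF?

ON

Maltulose is present, so KulQ is active.
Mn²⁺ is absent, so PexS is inactive.
With repressor KulQ bound, *rudY* is not transcribed.
So RudY is not produced.
cAMP is present, so MorJ is inactive.
Norleucine is absent, so DovG is inactive.
With no repressor bound, *nolG* is transcribed.
So NolG is produced and active.
No repressor is bound and NolG is active, so *purU* is transcribed.
So PurU is produced and active.
No repressor is bound and PurU is active, so *ulmH* is transcribed.
So UlmH is produced and active.
No repressor is bound and UlmH is active, so *wexP* is transcribed.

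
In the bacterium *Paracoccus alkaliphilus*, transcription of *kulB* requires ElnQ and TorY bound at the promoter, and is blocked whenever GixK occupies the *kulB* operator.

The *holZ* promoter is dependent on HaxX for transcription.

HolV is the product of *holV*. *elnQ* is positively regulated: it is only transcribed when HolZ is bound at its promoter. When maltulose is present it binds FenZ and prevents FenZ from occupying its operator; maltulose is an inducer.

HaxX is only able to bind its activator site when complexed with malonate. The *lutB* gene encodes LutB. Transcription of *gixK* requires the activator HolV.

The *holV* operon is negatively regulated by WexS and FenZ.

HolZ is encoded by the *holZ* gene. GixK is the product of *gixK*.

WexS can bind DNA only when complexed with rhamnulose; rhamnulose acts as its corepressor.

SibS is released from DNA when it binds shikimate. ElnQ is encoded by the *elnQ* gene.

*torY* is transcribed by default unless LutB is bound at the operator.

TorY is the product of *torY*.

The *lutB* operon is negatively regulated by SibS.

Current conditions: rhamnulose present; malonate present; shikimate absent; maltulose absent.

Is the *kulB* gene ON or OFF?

ON

Rhamnulose is present, so WexS is active.
Maltulose is absent, so FenZ is active.
With repressor WexS bound, *holV* is not transcribed.
So HolV is not produced.
Required activator HolV is absent, so *gixK* is not transcribed.
So GixK is not produced.
Malonate is present, so HaxX is active.
No repressor is bound and HaxX is active, so *holZ* is transcribed.
So HolZ is produced and active.
No repressor is bound and HolZ is active, so *elnQ* is transcribed.
So ElnQ is produced and active.
Shikimate is absent, so SibS is active.
With repressor SibS bound, *lutB* is not transcribed.
So LutB is not produced.
With no repressor bound, *torY* is transcribed.
So TorY is produced and active.
No repressor is bound and ElnQ and TorY are active, so *kulB* is transcribed.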